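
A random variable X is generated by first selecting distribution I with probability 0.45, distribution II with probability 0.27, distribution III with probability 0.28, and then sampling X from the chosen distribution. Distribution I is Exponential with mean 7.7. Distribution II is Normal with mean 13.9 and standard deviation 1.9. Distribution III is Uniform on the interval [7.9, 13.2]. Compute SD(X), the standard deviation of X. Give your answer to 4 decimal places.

Per component, I: μ=7.7, E[X²]=118.58; II: μ=13.9, E[X²]=196.82; III: μ=10.55, E[X²]=113.643.
E[X] = 0.45·7.7 + 0.27·13.9 + 0.28·10.55 = 10.172.
E[X²] = 0.45·118.58 + 0.27·196.82 + 0.28·113.643 = 138.323.
Var(X) = E[X²] − (E[X])² = 138.323 − 103.47 = 34.8529.
SD(X) = √34.8529 = 5.90364.

5.9036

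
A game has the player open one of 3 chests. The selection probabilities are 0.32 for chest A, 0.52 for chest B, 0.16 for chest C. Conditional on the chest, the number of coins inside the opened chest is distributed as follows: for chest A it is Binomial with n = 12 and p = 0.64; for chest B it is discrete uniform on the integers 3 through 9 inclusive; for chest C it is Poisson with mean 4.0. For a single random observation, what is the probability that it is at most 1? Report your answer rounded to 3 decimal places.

0.015

Conditional on each chest, P(X ≤ 1): A: 0.000105824; B: 0; C: 0.0915782.
By total probability, P(X ≤ 1) = 0.32·0.000105824 + 0.52·0 + 0.16·0.0915782 = 0.0146864.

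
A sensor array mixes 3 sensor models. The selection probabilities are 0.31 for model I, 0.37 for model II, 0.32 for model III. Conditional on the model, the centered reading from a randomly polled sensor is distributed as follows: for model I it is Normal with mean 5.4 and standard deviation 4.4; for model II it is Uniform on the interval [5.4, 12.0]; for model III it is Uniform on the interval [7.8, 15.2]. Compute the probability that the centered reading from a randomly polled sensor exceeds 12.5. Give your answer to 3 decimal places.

0.133

Conditional on each model, P(X > 12.5): I: 0.0533032; II: 0; III: 0.364865.
By total probability, P(X > 12.5) = 0.31·0.0533032 + 0.37·0 + 0.32·0.364865 = 0.133281.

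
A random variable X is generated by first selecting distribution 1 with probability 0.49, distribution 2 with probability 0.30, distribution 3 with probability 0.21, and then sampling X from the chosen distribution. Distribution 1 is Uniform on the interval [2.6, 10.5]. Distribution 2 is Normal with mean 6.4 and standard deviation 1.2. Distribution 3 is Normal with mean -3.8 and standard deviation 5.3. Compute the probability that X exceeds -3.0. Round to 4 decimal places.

Conditional on each component, P(X > -3.0): 1: 1; 2: 1; 3: 0.44001.
By total probability, P(X > -3.0) = 0.49·1 + 0.3·1 + 0.21·0.44001 = 0.882402.

0.8824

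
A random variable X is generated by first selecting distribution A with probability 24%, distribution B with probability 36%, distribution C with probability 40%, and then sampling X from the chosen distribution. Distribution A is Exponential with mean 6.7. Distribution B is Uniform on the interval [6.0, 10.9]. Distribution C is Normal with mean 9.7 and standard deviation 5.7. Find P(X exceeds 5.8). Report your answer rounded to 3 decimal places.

Conditional on each component, P(X > 5.8): A: 0.420769; B: 1; C: 0.753079.
By total probability, P(X > 5.8) = 0.24·0.420769 + 0.36·1 + 0.4·0.753079 = 0.762216.

0.762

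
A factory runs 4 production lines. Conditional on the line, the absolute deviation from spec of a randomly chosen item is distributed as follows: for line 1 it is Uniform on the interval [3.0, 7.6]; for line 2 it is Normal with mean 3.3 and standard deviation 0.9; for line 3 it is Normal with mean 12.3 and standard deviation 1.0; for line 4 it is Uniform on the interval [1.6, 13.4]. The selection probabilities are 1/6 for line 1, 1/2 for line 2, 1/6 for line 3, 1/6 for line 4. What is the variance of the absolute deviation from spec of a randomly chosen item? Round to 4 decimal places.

13.4883

Per component, 1: μ=5.3, E[X²]=29.8533; 2: μ=3.3, E[X²]=11.7; 3: μ=12.3, E[X²]=152.29; 4: μ=7.5, E[X²]=67.8533.
E[X] = 0.166667·5.3 + 0.5·3.3 + 0.166667·12.3 + 0.166667·7.5 = 5.83333.
E[X²] = 0.166667·29.8533 + 0.5·11.7 + 0.166667·152.29 + 0.166667·67.8533 = 47.5161.
Var(X) = E[X²] − (E[X])² = 47.5161 − 34.0278 = 13.4883.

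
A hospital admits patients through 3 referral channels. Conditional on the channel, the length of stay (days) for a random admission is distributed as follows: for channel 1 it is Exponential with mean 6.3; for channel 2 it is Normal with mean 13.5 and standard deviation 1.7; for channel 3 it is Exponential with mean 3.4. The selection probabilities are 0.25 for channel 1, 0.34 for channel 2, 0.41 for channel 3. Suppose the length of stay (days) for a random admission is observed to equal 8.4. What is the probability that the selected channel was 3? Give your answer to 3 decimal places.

Likelihoods f(8.4 | ·): 1: 0.0418408; 2: 0.00260697; 3: 0.0248633.
Posterior ∝ prior × likelihood. Numerator for 3: 0.41·0.0248633 = 0.0101939.
Normalizing constant: 0.25·0.0418408 + 0.34·0.00260697 + 0.41·0.0248633 = 0.0215405.
P(3 | observation) = 0.0101939 / 0.0215405 = 0.473245.

0.473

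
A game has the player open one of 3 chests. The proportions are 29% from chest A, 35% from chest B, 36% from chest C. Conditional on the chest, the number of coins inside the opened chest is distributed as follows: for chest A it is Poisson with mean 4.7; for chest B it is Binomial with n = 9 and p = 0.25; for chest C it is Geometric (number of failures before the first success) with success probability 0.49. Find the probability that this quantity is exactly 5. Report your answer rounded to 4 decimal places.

Conditional on each chest, P(X = 5): A: 0.17383; B: 0.0389328; C: 0.0169062.
By total probability, P(X = 5) = 0.29·0.17383 + 0.35·0.0389328 + 0.36·0.0169062 = 0.0701233.

0.0701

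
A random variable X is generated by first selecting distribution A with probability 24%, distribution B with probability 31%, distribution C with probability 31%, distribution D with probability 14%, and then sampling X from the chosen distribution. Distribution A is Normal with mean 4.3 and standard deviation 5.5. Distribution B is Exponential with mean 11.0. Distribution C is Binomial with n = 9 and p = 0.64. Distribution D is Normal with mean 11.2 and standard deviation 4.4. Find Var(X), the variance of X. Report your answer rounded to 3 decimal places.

Per component, A: μ=4.3, E[X²]=48.74; B: μ=11, E[X²]=242; C: μ=5.76, E[X²]=35.2512; D: μ=11.2, E[X²]=144.8.
E[X] = 0.24·4.3 + 0.31·11 + 0.31·5.76 + 0.14·11.2 = 7.7956.
E[X²] = 0.24·48.74 + 0.31·242 + 0.31·35.2512 + 0.14·144.8 = 117.917.
Var(X) = E[X²] − (E[X])² = 117.917 − 60.7714 = 57.1461.

57.146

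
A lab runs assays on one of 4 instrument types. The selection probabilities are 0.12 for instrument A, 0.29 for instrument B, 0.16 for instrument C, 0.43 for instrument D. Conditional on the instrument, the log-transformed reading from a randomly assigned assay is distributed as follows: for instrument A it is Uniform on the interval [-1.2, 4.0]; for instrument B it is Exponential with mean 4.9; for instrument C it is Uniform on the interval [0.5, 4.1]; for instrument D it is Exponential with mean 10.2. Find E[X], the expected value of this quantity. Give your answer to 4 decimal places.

Component means — A: 1.4; B: 4.9; C: 2.3; D: 10.2.
E[X] = 0.12·1.4 + 0.29·4.9 + 0.16·2.3 + 0.43·10.2 = 6.343.

6.3430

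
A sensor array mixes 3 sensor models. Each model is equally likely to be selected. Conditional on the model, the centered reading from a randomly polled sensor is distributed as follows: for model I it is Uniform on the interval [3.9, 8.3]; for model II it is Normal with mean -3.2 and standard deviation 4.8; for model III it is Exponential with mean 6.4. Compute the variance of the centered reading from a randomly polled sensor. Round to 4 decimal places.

Per component, I: μ=6.1, E[X²]=38.8233; II: μ=-3.2, E[X²]=33.28; III: μ=6.4, E[X²]=81.92.
E[X] = 0.333333·6.1 + 0.333333·-3.2 + 0.333333·6.4 = 3.1.
E[X²] = 0.333333·38.8233 + 0.333333·33.28 + 0.333333·81.92 = 51.3411.
Var(X) = E[X²] − (E[X])² = 51.3411 − 9.61 = 41.7311.

41.7311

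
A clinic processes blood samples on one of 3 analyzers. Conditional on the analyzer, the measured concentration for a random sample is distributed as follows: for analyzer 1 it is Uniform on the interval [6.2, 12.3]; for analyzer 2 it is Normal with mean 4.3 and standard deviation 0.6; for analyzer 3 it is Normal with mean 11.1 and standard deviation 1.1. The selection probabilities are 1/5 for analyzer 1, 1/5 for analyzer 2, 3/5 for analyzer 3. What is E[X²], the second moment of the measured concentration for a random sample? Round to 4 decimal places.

For each component E[X²] = Var + (mean)², giving 1: 88.6633; 2: 18.85; 3: 124.42.
Overall E[X²] = 0.2·88.6633 + 0.2·18.85 + 0.6·124.42 = 96.1547.

96.1547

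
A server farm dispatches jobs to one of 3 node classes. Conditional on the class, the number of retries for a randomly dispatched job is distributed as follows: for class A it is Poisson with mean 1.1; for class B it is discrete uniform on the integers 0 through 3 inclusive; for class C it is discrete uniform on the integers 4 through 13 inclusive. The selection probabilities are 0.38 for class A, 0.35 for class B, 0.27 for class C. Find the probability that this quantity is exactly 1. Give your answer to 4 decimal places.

Conditional on each class, P(X = 1): A: 0.366158; B: 0.25; C: 0.
By total probability, P(X = 1) = 0.38·0.366158 + 0.35·0.25 + 0.27·0 = 0.22664.

0.2266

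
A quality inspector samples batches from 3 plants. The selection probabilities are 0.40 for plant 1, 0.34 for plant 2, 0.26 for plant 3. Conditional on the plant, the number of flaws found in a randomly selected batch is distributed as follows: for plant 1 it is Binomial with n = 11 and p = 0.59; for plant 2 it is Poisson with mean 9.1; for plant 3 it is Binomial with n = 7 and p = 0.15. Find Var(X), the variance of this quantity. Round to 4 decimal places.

14.1231

Per component, 1: μ=6.49, E[X²]=44.781; 2: μ=9.1, E[X²]=91.91; 3: μ=1.05, E[X²]=1.995.
E[X] = 0.4·6.49 + 0.34·9.1 + 0.26·1.05 = 5.963.
E[X²] = 0.4·44.781 + 0.34·91.91 + 0.26·1.995 = 49.6805.
Var(X) = E[X²] − (E[X])² = 49.6805 − 35.5574 = 14.1231.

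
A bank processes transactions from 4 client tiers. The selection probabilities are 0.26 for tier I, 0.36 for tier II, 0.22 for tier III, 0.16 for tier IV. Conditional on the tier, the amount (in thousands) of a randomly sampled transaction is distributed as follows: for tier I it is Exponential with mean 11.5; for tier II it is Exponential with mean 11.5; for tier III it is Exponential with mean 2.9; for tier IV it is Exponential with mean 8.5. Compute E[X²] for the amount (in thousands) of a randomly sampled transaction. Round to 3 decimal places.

For each component E[X²] = Var + (mean)², giving I: 264.5; II: 264.5; III: 16.82; IV: 144.5.
Overall E[X²] = 0.26·264.5 + 0.36·264.5 + 0.22·16.82 + 0.16·144.5 = 190.81.

190.810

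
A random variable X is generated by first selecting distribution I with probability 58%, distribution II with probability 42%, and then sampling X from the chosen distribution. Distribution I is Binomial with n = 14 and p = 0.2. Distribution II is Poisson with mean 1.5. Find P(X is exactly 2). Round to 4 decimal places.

0.2505

Conditional on each component, P(X = 2): I: 0.250139; II: 0.251021.
By total probability, P(X = 2) = 0.58·0.250139 + 0.42·0.251021 = 0.25051.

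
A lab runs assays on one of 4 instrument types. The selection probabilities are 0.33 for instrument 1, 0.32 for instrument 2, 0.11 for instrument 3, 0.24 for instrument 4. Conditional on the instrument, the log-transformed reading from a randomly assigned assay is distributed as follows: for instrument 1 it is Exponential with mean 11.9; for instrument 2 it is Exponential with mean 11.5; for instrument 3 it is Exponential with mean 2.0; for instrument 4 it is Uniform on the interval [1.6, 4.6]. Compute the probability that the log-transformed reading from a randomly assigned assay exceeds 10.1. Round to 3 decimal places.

Conditional on each instrument, P(X > 10.1): 1: 0.427954; 2: 0.415505; 3: 0.00640933; 4: 0.
By total probability, P(X > 10.1) = 0.33·0.427954 + 0.32·0.415505 + 0.11·0.00640933 + 0.24·0 = 0.274891.

0.275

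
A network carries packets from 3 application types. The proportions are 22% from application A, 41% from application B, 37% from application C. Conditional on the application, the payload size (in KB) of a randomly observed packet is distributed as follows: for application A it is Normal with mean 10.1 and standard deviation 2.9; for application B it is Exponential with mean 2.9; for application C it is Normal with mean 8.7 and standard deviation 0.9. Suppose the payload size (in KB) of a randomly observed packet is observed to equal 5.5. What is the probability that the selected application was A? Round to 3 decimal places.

0.286

Likelihoods f(5.5 | ·): A: 0.0390983; B: 0.0517535; C: 0.000797072.
Posterior ∝ prior × likelihood. Numerator for A: 0.22·0.0390983 = 0.00860163.
Normalizing constant: 0.22·0.0390983 + 0.41·0.0517535 + 0.37·0.000797072 = 0.0301155.
P(A | observation) = 0.00860163 / 0.0301155 = 0.285621.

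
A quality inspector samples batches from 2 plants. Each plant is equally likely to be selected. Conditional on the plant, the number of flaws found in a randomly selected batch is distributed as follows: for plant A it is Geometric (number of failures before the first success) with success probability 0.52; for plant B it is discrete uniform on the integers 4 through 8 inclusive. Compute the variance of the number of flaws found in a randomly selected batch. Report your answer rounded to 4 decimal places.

Per component, A: μ=0.923077, E[X²]=2.62722; B: μ=6, E[X²]=38.
E[X] = 0.5·0.923077 + 0.5·6 = 3.46154.
E[X²] = 0.5·2.62722 + 0.5·38 = 20.3136.
Var(X) = E[X²] − (E[X])² = 20.3136 − 11.9822 = 8.33136.

8.3314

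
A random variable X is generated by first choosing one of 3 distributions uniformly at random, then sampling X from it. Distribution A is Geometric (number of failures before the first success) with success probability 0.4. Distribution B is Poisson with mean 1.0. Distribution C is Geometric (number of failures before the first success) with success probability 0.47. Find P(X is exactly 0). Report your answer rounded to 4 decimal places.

0.4126

Conditional on each component, P(X = 0): A: 0.4; B: 0.367879; C: 0.47.
By total probability, P(X = 0) = 0.333333·0.4 + 0.333333·0.367879 + 0.333333·0.47 = 0.412626.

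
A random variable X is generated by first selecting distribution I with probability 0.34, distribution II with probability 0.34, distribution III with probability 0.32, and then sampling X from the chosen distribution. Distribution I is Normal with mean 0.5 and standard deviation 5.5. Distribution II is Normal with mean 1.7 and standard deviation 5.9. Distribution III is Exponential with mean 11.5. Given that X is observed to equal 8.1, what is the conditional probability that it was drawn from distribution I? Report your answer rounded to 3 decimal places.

Likelihoods f(8.1 | ·): I: 0.0279204; II: 0.0375445; III: 0.042994.
Posterior ∝ prior × likelihood. Numerator for I: 0.34·0.0279204 = 0.00949294.
Normalizing constant: 0.34·0.0279204 + 0.34·0.0375445 + 0.32·0.042994 = 0.0360162.
P(I | observation) = 0.00949294 / 0.0360162 = 0.263574.

0.264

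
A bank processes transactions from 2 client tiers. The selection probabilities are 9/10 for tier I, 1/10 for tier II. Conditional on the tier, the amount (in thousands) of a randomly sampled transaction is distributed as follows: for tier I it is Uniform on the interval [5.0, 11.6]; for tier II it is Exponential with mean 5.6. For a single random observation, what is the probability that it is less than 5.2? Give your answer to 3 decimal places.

0.088

Conditional on each tier, P(X < 5.2): I: 0.030303; II: 0.604882.
By total probability, P(X < 5.2) = 0.9·0.030303 + 0.1·0.604882 = 0.087761.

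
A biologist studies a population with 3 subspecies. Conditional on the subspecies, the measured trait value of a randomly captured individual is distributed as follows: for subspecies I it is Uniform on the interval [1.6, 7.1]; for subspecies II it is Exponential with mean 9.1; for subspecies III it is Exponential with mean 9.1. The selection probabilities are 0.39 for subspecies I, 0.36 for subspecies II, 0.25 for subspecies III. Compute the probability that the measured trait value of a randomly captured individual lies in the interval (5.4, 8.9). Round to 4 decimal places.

Conditional on each subspecies, P(5.4 < X < 8.9): I: 0.309091; II: 0.176388; III: 0.176388.
By total probability, P(5.4 < X < 8.9) = 0.39·0.309091 + 0.36·0.176388 + 0.25·0.176388 = 0.228142.

0.2281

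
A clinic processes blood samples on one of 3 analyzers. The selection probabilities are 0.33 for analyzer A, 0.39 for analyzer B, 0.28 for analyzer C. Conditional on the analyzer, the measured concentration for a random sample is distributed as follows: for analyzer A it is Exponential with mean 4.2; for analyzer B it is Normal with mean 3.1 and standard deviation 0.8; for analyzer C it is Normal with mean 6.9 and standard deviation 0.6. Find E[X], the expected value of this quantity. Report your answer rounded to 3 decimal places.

Component means — A: 4.2; B: 3.1; C: 6.9.
E[X] = 0.33·4.2 + 0.39·3.1 + 0.28·6.9 = 4.527.

4.527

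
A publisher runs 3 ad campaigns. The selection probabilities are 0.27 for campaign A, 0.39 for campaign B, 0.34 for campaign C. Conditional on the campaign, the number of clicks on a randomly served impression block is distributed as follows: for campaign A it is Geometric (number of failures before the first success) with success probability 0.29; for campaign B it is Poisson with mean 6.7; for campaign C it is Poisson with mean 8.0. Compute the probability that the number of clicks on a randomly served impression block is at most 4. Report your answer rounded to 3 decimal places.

0.334

Conditional on each campaign, P(X ≤ 4): A: 0.819577; B: 0.202159; C: 0.0996324.
By total probability, P(X ≤ 4) = 0.27·0.819577 + 0.39·0.202159 + 0.34·0.0996324 = 0.334003.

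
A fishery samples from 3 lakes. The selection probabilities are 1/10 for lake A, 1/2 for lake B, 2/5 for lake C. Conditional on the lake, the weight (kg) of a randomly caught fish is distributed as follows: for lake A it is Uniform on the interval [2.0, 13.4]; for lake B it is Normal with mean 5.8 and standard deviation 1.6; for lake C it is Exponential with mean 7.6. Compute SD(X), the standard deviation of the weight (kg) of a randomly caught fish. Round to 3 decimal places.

5.128

Per component, A: μ=7.7, E[X²]=70.12; B: μ=5.8, E[X²]=36.2; C: μ=7.6, E[X²]=115.52.
E[X] = 0.1·7.7 + 0.5·5.8 + 0.4·7.6 = 6.71.
E[X²] = 0.1·70.12 + 0.5·36.2 + 0.4·115.52 = 71.32.
Var(X) = E[X²] − (E[X])² = 71.32 − 45.0241 = 26.2959.
SD(X) = √26.2959 = 5.12795.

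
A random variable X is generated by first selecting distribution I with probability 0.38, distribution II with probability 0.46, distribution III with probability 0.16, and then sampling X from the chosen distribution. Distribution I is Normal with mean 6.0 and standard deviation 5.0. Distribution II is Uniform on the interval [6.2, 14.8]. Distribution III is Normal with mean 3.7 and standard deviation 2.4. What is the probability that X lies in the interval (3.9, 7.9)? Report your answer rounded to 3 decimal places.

0.277

Conditional on each component, P(3.9 < X < 7.9): I: 0.310785; II: 0.197674; III: 0.426734.
By total probability, P(3.9 < X < 7.9) = 0.38·0.310785 + 0.46·0.197674 + 0.16·0.426734 = 0.277306.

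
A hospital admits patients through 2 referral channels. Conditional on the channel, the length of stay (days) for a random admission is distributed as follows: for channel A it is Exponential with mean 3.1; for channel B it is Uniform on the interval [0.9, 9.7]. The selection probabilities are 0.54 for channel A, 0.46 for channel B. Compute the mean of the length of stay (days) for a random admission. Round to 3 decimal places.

Component means — A: 3.1; B: 5.3.
E[X] = 0.54·3.1 + 0.46·5.3 = 4.112.

4.112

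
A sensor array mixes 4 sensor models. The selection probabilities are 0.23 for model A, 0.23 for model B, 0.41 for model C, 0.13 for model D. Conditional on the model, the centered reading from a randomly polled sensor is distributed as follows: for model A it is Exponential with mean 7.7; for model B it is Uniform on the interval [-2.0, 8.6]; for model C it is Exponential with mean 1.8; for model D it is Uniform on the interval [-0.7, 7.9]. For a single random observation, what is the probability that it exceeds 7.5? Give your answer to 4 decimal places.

Conditional on each model, P(X > 7.5): A: 0.37756; B: 0.103774; C: 0.0155039; D: 0.0465116.
By total probability, P(X > 7.5) = 0.23·0.37756 + 0.23·0.103774 + 0.41·0.0155039 + 0.13·0.0465116 = 0.12311.

0.1231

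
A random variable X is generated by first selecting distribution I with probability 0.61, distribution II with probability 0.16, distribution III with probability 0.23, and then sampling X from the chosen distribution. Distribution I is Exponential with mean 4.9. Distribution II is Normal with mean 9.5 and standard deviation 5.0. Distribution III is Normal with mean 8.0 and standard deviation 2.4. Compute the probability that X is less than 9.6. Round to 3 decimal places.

Conditional on each component, P(X < 9.6): I: 0.859027; II: 0.507978; III: 0.747507.
By total probability, P(X < 9.6) = 0.61·0.859027 + 0.16·0.507978 + 0.23·0.747507 = 0.777209.

0.777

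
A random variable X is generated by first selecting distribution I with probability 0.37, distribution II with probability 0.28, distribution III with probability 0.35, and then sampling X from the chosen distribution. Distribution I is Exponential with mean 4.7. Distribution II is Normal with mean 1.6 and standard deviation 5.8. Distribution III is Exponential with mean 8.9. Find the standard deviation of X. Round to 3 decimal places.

Per component, I: μ=4.7, E[X²]=44.18; II: μ=1.6, E[X²]=36.2; III: μ=8.9, E[X²]=158.42.
E[X] = 0.37·4.7 + 0.28·1.6 + 0.35·8.9 = 5.302.
E[X²] = 0.37·44.18 + 0.28·36.2 + 0.35·158.42 = 81.9296.
Var(X) = E[X²] − (E[X])² = 81.9296 − 28.1112 = 53.8184.
SD(X) = √53.8184 = 7.3361.

7.336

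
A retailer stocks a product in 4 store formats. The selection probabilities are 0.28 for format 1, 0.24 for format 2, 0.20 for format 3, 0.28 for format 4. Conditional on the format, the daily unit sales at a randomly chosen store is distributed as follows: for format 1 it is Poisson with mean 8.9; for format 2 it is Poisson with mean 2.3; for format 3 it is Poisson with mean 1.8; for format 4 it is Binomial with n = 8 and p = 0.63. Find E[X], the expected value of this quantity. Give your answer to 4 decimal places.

4.8152

Component means — 1: 8.9; 2: 2.3; 3: 1.8; 4: 5.04.
E[X] = 0.28·8.9 + 0.24·2.3 + 0.2·1.8 + 0.28·5.04 = 4.8152.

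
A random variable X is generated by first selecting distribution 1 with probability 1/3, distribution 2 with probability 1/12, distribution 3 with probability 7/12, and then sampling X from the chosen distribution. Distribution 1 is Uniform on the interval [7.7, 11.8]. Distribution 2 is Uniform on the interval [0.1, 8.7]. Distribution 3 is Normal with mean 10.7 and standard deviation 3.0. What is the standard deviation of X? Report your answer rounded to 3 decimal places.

Per component, 1: μ=9.75, E[X²]=96.4633; 2: μ=4.4, E[X²]=25.5233; 3: μ=10.7, E[X²]=123.49.
E[X] = 0.333333·9.75 + 0.0833333·4.4 + 0.583333·10.7 = 9.85833.
E[X²] = 0.333333·96.4633 + 0.0833333·25.5233 + 0.583333·123.49 = 106.317.
Var(X) = E[X²] − (E[X])² = 106.317 − 97.1867 = 9.13049.
SD(X) = √9.13049 = 3.02167.

3.022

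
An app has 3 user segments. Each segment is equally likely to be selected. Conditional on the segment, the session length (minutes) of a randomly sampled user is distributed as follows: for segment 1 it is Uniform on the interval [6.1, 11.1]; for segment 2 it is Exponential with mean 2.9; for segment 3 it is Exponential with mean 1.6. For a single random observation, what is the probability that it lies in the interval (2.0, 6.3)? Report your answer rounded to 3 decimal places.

0.232

Conditional on each segment, P(2.0 < X < 6.3): 1: 0.04; 2: 0.387847; 3: 0.267008.
By total probability, P(2.0 < X < 6.3) = 0.333333·0.04 + 0.333333·0.387847 + 0.333333·0.267008 = 0.231618.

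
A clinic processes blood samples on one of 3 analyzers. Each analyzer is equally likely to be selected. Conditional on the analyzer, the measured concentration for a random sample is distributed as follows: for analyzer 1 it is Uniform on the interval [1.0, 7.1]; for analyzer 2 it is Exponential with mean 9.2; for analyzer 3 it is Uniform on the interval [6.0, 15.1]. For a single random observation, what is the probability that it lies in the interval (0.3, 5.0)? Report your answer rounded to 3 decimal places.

Conditional on each analyzer, P(0.3 < X < 5.0): 1: 0.655738; 2: 0.387192; 3: 0.
By total probability, P(0.3 < X < 5.0) = 0.333333·0.655738 + 0.333333·0.387192 + 0.333333·0 = 0.347643.

0.348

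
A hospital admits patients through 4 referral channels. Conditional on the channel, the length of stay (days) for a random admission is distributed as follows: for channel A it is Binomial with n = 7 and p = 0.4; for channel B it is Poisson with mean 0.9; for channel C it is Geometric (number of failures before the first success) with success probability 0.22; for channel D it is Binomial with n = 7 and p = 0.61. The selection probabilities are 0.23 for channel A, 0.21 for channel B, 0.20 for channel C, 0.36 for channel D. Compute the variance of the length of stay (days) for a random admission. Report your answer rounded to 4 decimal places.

5.9672

Per component, A: μ=2.8, E[X²]=9.52; B: μ=0.9, E[X²]=1.71; C: μ=3.54545, E[X²]=28.686; D: μ=4.27, E[X²]=19.8982.
E[X] = 0.23·2.8 + 0.21·0.9 + 0.2·3.54545 + 0.36·4.27 = 3.07929.
E[X²] = 0.23·9.52 + 0.21·1.71 + 0.2·28.686 + 0.36·19.8982 = 15.4492.
Var(X) = E[X²] − (E[X])² = 15.4492 − 9.48203 = 5.96721.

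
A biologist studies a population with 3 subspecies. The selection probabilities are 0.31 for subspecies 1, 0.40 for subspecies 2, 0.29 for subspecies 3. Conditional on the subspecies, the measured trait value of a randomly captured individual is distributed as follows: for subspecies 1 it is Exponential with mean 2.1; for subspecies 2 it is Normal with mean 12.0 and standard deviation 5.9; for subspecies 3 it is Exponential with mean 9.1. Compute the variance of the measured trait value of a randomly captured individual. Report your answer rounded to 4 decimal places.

Per component, 1: μ=2.1, E[X²]=8.82; 2: μ=12, E[X²]=178.81; 3: μ=9.1, E[X²]=165.62.
E[X] = 0.31·2.1 + 0.4·12 + 0.29·9.1 = 8.09.
E[X²] = 0.31·8.82 + 0.4·178.81 + 0.29·165.62 = 122.288.
Var(X) = E[X²] − (E[X])² = 122.288 − 65.4481 = 56.8399.

56.8399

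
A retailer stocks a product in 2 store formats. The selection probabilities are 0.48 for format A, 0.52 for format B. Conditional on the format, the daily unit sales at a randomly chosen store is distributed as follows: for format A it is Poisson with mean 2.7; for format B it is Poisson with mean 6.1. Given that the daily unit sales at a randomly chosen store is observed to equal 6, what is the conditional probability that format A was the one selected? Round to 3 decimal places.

0.172

Likelihoods P(X=6 | ·): A: 0.0361622; B: 0.160491.
Posterior ∝ prior × likelihood. Numerator for A: 0.48·0.0361622 = 0.0173579.
Normalizing constant: 0.48·0.0361622 + 0.52·0.160491 = 0.100813.
P(A | observation) = 0.0173579 / 0.100813 = 0.172179.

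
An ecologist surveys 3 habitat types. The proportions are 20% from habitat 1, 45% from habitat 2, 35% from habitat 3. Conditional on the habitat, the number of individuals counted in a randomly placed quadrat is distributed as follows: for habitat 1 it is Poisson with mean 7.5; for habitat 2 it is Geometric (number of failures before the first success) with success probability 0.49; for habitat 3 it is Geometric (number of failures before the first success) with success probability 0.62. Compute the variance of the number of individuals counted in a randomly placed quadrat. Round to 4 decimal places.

Per component, 1: μ=7.5, E[X²]=63.75; 2: μ=1.04082, E[X²]=3.20741; 3: μ=0.612903, E[X²]=1.3642.
E[X] = 0.2·7.5 + 0.45·1.04082 + 0.35·0.612903 = 2.18288.
E[X²] = 0.2·63.75 + 0.45·3.20741 + 0.35·1.3642 = 14.6708.
Var(X) = E[X²] − (E[X])² = 14.6708 − 4.76498 = 9.90583.

9.9058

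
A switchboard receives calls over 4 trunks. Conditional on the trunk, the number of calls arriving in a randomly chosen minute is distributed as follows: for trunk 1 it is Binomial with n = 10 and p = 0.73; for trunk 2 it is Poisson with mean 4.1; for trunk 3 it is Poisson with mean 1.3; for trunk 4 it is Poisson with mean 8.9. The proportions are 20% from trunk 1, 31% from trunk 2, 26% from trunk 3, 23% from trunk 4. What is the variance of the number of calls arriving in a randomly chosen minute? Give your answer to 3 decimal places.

12.404

Per component, 1: μ=7.3, E[X²]=55.261; 2: μ=4.1, E[X²]=20.91; 3: μ=1.3, E[X²]=2.99; 4: μ=8.9, E[X²]=88.11.
E[X] = 0.2·7.3 + 0.31·4.1 + 0.26·1.3 + 0.23·8.9 = 5.116.
E[X²] = 0.2·55.261 + 0.31·20.91 + 0.26·2.99 + 0.23·88.11 = 38.577.
Var(X) = E[X²] − (E[X])² = 38.577 − 26.1735 = 12.4035.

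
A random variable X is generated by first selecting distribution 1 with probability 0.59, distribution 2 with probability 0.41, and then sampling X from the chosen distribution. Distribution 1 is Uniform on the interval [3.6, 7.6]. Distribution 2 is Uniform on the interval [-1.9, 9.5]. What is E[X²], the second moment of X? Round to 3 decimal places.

29.650

For each component E[X²] = Var + (mean)², giving 1: 32.6933; 2: 25.27.
Overall E[X²] = 0.59·32.6933 + 0.41·25.27 = 29.6498.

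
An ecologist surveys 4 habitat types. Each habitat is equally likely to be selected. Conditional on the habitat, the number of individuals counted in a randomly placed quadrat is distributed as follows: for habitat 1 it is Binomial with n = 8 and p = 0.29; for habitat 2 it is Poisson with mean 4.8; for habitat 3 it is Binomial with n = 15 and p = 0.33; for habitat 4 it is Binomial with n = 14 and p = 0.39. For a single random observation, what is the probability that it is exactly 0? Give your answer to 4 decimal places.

Conditional on each habitat, P(X = 0): 1: 0.0645754; 2: 0.00822975; 3: 0.00246106; 4: 0.000987683.
By total probability, P(X = 0) = 0.25·0.0645754 + 0.25·0.00822975 + 0.25·0.00246106 + 0.25·0.000987683 = 0.0190635.

0.0191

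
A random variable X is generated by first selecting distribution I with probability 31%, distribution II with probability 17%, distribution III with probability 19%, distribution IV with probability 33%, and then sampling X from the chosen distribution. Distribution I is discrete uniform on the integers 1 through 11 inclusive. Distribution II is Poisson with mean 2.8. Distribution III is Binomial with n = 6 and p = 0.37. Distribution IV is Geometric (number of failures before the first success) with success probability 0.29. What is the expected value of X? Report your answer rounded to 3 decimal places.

Component means — I: 6; II: 2.8; III: 2.22; IV: 2.44828.
E[X] = 0.31·6 + 0.17·2.8 + 0.19·2.22 + 0.33·2.44828 = 3.56573.

3.566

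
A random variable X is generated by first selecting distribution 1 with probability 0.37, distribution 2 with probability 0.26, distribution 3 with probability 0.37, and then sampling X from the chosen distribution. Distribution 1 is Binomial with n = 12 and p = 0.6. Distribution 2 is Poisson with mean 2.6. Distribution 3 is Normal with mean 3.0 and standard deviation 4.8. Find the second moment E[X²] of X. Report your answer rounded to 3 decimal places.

For each component E[X²] = Var + (mean)², giving 1: 54.72; 2: 9.36; 3: 32.04.
Overall E[X²] = 0.37·54.72 + 0.26·9.36 + 0.37·32.04 = 34.5348.

34.535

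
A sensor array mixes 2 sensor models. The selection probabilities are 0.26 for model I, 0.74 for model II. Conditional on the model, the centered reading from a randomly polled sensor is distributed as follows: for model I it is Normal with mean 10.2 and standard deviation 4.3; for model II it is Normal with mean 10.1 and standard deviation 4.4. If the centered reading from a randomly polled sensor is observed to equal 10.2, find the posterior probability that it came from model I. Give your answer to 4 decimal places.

0.2645

Likelihoods f(10.2 | ·): I: 0.0927773; II: 0.0906453.
Posterior ∝ prior × likelihood. Numerator for I: 0.26·0.0927773 = 0.0241221.
Normalizing constant: 0.26·0.0927773 + 0.74·0.0906453 = 0.0911996.
P(I | observation) = 0.0241221 / 0.0911996 = 0.264498.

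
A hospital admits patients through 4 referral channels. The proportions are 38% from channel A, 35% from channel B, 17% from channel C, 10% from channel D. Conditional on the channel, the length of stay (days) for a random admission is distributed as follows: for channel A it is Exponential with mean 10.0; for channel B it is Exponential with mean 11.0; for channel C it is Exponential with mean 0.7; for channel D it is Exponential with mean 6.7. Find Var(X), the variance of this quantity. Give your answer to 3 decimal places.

98.628

Per component, A: μ=10, E[X²]=200; B: μ=11, E[X²]=242; C: μ=0.7, E[X²]=0.98; D: μ=6.7, E[X²]=89.78.
E[X] = 0.38·10 + 0.35·11 + 0.17·0.7 + 0.1·6.7 = 8.439.
E[X²] = 0.38·200 + 0.35·242 + 0.17·0.98 + 0.1·89.78 = 169.845.
Var(X) = E[X²] − (E[X])² = 169.845 − 71.2167 = 98.6279.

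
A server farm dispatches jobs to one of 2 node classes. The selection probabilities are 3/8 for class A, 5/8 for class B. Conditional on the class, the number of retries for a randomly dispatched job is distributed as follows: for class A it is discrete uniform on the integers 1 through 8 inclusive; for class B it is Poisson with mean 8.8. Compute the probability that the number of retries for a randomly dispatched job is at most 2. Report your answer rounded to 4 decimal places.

0.0983

Conditional on each class, P(X ≤ 2): A: 0.25; B: 0.00731357.
By total probability, P(X ≤ 2) = 0.375·0.25 + 0.625·0.00731357 = 0.098321.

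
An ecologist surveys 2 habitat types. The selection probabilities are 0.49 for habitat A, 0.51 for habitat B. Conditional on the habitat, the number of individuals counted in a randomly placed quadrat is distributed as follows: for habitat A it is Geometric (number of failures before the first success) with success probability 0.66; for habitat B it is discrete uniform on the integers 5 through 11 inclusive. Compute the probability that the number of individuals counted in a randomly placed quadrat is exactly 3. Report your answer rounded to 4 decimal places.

0.0127

Conditional on each habitat, P(X = 3): A: 0.0259406; B: 0.
By total probability, P(X = 3) = 0.49·0.0259406 + 0.51·0 = 0.0127109.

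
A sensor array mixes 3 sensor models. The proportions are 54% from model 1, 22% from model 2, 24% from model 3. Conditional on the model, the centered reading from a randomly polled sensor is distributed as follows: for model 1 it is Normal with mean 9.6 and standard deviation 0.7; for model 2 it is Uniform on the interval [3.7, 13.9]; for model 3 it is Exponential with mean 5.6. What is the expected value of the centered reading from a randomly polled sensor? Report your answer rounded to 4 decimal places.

8.4640

Component means — 1: 9.6; 2: 8.8; 3: 5.6.
E[X] = 0.54·9.6 + 0.22·8.8 + 0.24·5.6 = 8.464.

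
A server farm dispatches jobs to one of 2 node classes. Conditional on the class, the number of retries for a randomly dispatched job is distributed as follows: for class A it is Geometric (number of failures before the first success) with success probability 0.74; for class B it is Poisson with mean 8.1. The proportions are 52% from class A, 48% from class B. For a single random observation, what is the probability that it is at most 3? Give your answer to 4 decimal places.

0.5366

Conditional on each class, P(X ≤ 3): A: 0.99543; B: 0.0396053.
By total probability, P(X ≤ 3) = 0.52·0.99543 + 0.48·0.0396053 = 0.536634.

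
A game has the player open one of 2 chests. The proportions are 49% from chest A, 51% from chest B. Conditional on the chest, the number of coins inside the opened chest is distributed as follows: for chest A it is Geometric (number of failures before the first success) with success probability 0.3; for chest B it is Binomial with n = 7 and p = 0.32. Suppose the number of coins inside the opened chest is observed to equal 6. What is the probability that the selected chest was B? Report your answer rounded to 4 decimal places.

Likelihoods P(X=6 | ·): A: 0.0352947; B: 0.00511101.
Posterior ∝ prior × likelihood. Numerator for B: 0.51·0.00511101 = 0.00260662.
Normalizing constant: 0.49·0.0352947 + 0.51·0.00511101 = 0.019901.
P(B | observation) = 0.00260662 / 0.019901 = 0.130979.

0.1310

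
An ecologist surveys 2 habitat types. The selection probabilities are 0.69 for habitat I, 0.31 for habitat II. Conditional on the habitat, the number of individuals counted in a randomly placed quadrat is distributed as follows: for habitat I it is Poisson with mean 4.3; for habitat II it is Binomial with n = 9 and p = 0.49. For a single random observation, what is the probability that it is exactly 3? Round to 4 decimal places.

Conditional on each habitat, P(X = 3): I: 0.179799; II: 0.173896.
By total probability, P(X = 3) = 0.69·0.179799 + 0.31·0.173896 = 0.177969.

0.1780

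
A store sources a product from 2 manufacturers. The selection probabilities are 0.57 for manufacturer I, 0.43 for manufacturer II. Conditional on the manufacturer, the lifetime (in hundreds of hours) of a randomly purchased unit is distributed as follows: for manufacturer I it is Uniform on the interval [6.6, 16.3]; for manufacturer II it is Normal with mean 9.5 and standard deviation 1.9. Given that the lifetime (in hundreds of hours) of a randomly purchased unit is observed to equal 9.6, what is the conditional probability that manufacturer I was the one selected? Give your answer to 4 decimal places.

0.3946

Likelihoods f(9.6 | ·): I: 0.103093; II: 0.209679.
Posterior ∝ prior × likelihood. Numerator for I: 0.57·0.103093 = 0.0587629.
Normalizing constant: 0.57·0.103093 + 0.43·0.209679 = 0.148925.
P(I | observation) = 0.0587629 / 0.148925 = 0.394581.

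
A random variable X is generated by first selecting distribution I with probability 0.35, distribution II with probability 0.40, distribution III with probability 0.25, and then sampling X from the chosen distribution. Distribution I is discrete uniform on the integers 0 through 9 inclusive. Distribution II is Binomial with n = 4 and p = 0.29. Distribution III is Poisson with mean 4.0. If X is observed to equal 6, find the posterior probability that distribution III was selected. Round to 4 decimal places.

Likelihoods P(X=6 | ·): I: 0.1; II: 0; III: 0.104196.
Posterior ∝ prior × likelihood. Numerator for III: 0.25·0.104196 = 0.0260489.
Normalizing constant: 0.35·0.1 + 0.4·0 + 0.25·0.104196 = 0.0610489.
P(III | observation) = 0.0260489 / 0.0610489 = 0.426689.

0.4267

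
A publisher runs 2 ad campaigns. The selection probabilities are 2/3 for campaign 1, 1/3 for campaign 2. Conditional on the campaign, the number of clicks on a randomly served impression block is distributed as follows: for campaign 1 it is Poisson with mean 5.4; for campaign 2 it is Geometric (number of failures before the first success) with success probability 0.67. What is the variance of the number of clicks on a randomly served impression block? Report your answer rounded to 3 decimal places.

Per component, 1: μ=5.4, E[X²]=34.56; 2: μ=0.492537, E[X²]=0.977723.
E[X] = 0.666667·5.4 + 0.333333·0.492537 = 3.76418.
E[X²] = 0.666667·34.56 + 0.333333·0.977723 = 23.3659.
Var(X) = E[X²] − (E[X])² = 23.3659 − 14.169 = 9.19686.

9.197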